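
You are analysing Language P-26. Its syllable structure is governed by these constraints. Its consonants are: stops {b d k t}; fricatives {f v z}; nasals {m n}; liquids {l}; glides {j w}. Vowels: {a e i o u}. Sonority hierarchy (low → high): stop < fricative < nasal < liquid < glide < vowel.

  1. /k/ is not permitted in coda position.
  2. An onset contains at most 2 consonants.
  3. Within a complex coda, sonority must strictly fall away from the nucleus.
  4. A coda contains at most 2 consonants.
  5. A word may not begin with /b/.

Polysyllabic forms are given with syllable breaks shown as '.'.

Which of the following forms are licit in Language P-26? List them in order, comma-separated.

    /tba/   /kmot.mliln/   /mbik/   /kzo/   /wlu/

/tba/ — σ1 onset /tb/ (2C), coda /∅/ ok → licit
/kmot.mliln/ — σ1 onset /km/ (2C), coda /t/ ok; σ2 onset /ml/ (2C), coda /ln/ (4→3 falls) ok → licit
/mbik/ — violates constraint 1: syllable 1 coda contains /k/ → illicit
/kzo/ — σ1 onset /kz/ (2C), coda /∅/ ok → licit
/wlu/ — σ1 onset /wl/ (2C), coda /∅/ ok → licit

/tba/, /kmot.mliln/, /kzo/, /wlu/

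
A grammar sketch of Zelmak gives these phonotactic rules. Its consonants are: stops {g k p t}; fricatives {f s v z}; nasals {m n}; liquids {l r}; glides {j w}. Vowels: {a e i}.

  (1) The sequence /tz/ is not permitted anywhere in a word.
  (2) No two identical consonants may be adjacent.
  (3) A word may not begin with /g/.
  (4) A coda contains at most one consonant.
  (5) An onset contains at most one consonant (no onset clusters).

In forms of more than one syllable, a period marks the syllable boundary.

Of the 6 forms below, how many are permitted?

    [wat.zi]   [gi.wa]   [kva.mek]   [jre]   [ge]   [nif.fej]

[wat.zi] — violates constraint 1: contains banned sequence /tz/ → not permitted
[gi.wa] — violates constraint 3: word begins with /g/ → not permitted
[kva.mek] — violates constraint 5: syllable 1 onset /kv/ has 2 consonants (> 1) → not permitted
[jre] — violates constraint 5: syllable 1 onset /jr/ has 2 consonants (> 1) → not permitted
[ge] — violates constraint 3: word begins with /g/ → not permitted
[nif.fej] — violates constraint 2: adjacent identical consonants /ff/ → not permitted
No form is permitted → 0.

0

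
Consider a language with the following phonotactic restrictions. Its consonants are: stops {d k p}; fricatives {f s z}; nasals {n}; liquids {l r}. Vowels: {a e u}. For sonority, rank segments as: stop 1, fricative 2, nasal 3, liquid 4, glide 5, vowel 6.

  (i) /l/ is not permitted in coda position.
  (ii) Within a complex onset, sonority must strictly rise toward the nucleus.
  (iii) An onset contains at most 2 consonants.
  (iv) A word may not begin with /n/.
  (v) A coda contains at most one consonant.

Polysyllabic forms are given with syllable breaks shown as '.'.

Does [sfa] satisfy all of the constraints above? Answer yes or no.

[sfa] — violates constraint (ii): syllable 1 onset /sf/: /s/ (fricative, 2) → /f/ (fricative, 2) does not rise → not permitted

no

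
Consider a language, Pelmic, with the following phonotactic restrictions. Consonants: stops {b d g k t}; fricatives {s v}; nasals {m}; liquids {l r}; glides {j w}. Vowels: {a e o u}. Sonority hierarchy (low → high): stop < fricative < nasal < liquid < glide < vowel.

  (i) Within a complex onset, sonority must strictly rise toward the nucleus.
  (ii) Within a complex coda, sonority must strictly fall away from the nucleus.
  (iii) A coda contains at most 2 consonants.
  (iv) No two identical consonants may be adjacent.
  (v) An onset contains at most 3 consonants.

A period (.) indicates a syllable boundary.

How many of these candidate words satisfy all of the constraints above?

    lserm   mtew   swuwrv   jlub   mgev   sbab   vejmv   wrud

0

lserm — violates constraint (i): syllable 1 onset /ls/: /l/ (liquid, 4) → /s/ (fricative, 2) does not rise → ill-formed
mtew — violates constraint (i): syllable 1 onset /mt/: /m/ (nasal, 3) → /t/ (stop, 1) does not rise → ill-formed
swuwrv — violates constraint (iii): syllable 1 coda /wrv/ has 3 consonants (> 2) → ill-formed
jlub — violates constraint (i): syllable 1 onset /jl/: /j/ (glide, 5) → /l/ (liquid, 4) does not rise → ill-formed
mgev — violates constraint (i): syllable 1 onset /mg/: /m/ (nasal, 3) → /g/ (stop, 1) does not rise → ill-formed
sbab — violates constraint (i): syllable 1 onset /sb/: /s/ (fricative, 2) → /b/ (stop, 1) does not rise → ill-formed
vejmv — violates constraint (iii): syllable 1 coda /jmv/ has 3 consonants (> 2) → ill-formed
wrud — violates constraint (i): syllable 1 onset /wr/: /w/ (glide, 5) → /r/ (liquid, 4) does not rise → ill-formed
No form is well-formed → 0.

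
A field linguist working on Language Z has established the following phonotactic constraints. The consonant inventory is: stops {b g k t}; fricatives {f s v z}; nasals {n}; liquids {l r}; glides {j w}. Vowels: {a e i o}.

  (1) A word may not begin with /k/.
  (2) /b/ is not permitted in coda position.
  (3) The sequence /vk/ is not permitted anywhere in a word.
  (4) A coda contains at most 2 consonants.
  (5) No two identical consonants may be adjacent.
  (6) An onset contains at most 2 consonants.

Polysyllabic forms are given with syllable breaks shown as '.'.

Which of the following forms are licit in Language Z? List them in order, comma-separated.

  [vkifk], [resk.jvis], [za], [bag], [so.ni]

[resk.jvis], [za], [bag], [so.ni]

[vkifk] — violates constraint 3: contains banned sequence /vk/ → illicit
[resk.jvis] — σ1 onset /r/, coda /sk/ (2C) ok; σ2 onset /jv/ (2C), coda /s/ ok → licit
[za] — σ1 onset /z/, coda /∅/ ok → licit
[bag] — σ1 onset /b/, coda /g/ ok → licit
[so.ni] — σ1 onset /s/, coda /∅/ ok; σ2 onset /n/, coda /∅/ ok → licit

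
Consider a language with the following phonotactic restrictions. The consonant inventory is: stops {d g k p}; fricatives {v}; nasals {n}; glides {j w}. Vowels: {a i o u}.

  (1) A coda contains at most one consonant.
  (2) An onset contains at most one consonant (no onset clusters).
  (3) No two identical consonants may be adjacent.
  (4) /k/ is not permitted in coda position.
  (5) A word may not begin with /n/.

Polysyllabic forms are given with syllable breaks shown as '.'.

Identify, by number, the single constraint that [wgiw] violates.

[wgiw]: syllable 1 onset /wg/ has 2 consonants (> 1).
This is a violation of constraint 2: "An onset contains at most one consonant (no onset clusters)."
The remaining constraints (1, 3, 4, 5) are satisfied.

2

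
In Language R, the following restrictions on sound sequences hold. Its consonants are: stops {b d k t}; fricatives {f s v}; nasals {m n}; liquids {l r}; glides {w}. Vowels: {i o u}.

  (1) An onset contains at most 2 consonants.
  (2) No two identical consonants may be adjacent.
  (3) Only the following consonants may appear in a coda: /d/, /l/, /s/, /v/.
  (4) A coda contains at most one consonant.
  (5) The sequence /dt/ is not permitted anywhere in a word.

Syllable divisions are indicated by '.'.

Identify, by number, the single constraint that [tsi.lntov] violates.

[tsi.lntov]: syllable 2 onset /lnt/ has 3 consonants (> 2).
This is a violation of constraint 1: "An onset contains at most 2 consonants."
The remaining constraints (2, 3, 4, 5) are satisfied.

1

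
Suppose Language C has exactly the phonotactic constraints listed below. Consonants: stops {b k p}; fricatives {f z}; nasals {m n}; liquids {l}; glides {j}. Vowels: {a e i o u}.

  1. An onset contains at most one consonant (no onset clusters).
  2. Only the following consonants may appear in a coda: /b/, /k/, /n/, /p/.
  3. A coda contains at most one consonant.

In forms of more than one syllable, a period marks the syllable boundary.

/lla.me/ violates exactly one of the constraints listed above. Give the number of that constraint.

/lla.me/: syllable 1 onset /ll/ has 2 consonants (> 1).
This is a violation of constraint 1: "An onset contains at most one consonant (no onset clusters)."
The remaining constraints (2, 3) are satisfied.

1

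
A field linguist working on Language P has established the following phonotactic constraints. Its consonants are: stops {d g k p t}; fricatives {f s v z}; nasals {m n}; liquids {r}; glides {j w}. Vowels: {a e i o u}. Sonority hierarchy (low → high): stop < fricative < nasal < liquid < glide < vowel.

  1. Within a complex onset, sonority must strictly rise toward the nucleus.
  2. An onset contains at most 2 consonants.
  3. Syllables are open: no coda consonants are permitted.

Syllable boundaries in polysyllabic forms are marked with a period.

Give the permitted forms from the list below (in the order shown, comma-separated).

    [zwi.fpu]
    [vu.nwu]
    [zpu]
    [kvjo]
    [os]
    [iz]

[zwi.fpu] — violates constraint 1: syllable 2 onset /fp/: /f/ (fricative, 2) → /p/ (stop, 1) does not rise → not permitted
[vu.nwu] — σ1 onset /v/, coda /∅/ ok; σ2 onset /nw/ (3→5 rises), coda /∅/ ok → permitted
[zpu] — violates constraint 1: syllable 1 onset /zp/: /z/ (fricative, 2) → /p/ (stop, 1) does not rise → not permitted
[kvjo] — violates constraint 2: syllable 1 onset /kvj/ has 3 consonants (> 2) → not permitted
[os] — violates constraint 3: syllable 1 coda /s/ has 1 consonant (> 0) → not permitted
[iz] — violates constraint 3: syllable 1 coda /z/ has 1 consonant (> 0) → not permitted

[vu.nwu]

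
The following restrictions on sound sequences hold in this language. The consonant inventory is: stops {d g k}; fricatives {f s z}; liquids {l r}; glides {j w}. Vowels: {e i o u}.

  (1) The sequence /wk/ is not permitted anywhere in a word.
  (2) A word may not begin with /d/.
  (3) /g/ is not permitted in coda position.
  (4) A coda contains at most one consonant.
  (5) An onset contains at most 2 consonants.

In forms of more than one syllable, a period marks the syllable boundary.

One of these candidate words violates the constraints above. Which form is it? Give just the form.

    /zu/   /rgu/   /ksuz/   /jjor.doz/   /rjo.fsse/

/zu/ — σ1 onset /z/, coda /∅/ ok → phonotactically legal
/rgu/ — σ1 onset /rg/ (2C), coda /∅/ ok → phonotactically legal
/ksuz/ — σ1 onset /ks/ (2C), coda /z/ ok → phonotactically legal
/jjor.doz/ — σ1 onset /jj/ (2C), coda /r/ ok; σ2 onset /d/, coda /z/ ok → phonotactically legal
/rjo.fsse/ — violates constraint 5: syllable 2 onset /fss/ has 3 consonants (> 2) → phonotactically illegal

/rjo.fsse/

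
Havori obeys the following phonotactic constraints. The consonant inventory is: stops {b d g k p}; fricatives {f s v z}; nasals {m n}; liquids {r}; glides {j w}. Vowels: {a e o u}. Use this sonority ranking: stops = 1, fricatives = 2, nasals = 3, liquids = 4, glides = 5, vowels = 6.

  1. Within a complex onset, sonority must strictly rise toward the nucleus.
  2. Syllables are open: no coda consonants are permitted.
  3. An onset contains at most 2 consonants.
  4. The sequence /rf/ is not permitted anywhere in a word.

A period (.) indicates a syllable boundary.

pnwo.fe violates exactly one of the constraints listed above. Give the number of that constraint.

pnwo.fe: syllable 1 onset /pnw/ has 3 consonants (> 2).
This is a violation of constraint 3: "An onset contains at most 2 consonants."
The remaining constraints (1, 2, 4) are satisfied.

3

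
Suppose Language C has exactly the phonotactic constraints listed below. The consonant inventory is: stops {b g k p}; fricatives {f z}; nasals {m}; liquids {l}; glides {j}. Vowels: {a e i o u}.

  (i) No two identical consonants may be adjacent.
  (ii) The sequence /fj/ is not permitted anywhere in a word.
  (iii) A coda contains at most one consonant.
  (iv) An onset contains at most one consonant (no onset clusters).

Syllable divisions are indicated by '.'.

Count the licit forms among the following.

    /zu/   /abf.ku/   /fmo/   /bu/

2

/zu/ — σ1 onset /z/, coda /∅/ ok → licit
/abf.ku/ — violates constraint (iii): syllable 1 coda /bf/ has 2 consonants (> 1) → illicit
/fmo/ — violates constraint (iv): syllable 1 onset /fm/ has 2 consonants (> 1) → illicit
/bu/ — σ1 onset /b/, coda /∅/ ok → licit
Licit: /zu/, /bu/ → 2.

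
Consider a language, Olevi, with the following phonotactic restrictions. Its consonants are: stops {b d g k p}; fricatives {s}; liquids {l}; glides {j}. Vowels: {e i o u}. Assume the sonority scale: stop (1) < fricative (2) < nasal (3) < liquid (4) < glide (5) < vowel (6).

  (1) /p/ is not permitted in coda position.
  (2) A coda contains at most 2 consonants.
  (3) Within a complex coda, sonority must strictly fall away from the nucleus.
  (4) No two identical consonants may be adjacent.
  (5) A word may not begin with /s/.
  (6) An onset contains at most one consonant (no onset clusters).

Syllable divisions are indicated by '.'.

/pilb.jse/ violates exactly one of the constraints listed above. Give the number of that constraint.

6

/pilb.jse/: syllable 2 onset /js/ has 2 consonants (> 1).
This is a violation of constraint 6: "An onset contains at most one consonant (no onset clusters)."
The remaining constraints (1, 2, 3, 4, 5) are satisfied.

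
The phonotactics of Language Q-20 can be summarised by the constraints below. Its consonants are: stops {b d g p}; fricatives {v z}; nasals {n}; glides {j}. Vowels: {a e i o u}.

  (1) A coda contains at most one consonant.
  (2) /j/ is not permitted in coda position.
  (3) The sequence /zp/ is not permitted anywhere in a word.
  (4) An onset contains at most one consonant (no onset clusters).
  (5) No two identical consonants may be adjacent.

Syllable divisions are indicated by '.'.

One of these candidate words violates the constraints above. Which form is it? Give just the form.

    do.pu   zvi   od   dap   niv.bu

zvi

do.pu — σ1 onset /d/, coda /∅/ ok; σ2 onset /p/, coda /∅/ ok → well-formed
zvi — violates constraint 4: syllable 1 onset /zv/ has 2 consonants (> 1) → ill-formed
od — σ1 onset /∅/, coda /d/ ok → well-formed
dap — σ1 onset /d/, coda /p/ ok → well-formed
niv.bu — σ1 onset /n/, coda /v/ ok; σ2 onset /b/, coda /∅/ ok → well-formed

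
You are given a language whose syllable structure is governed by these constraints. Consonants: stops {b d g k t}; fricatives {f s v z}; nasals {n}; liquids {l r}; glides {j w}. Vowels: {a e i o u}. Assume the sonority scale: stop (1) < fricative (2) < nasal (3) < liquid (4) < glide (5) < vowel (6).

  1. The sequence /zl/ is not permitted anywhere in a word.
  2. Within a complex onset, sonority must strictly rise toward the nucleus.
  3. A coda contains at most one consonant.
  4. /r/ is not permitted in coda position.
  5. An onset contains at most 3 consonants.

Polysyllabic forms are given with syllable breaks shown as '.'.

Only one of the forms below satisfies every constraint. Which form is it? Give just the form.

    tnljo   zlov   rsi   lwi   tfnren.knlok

lwi

tnljo — violates constraint 5: syllable 1 onset /tnlj/ has 4 consonants (> 3) → not permitted
zlov — violates constraint 1: contains banned sequence /zl/ → not permitted
rsi — violates constraint 2: syllable 1 onset /rs/: /r/ (liquid, 4) → /s/ (fricative, 2) does not rise → not permitted
lwi — σ1 onset /lw/ (4→5 rises), coda /∅/ ok → permitted
tfnren.knlok — violates constraint 5: syllable 1 onset /tfnr/ has 4 consonants (> 3) → not permitted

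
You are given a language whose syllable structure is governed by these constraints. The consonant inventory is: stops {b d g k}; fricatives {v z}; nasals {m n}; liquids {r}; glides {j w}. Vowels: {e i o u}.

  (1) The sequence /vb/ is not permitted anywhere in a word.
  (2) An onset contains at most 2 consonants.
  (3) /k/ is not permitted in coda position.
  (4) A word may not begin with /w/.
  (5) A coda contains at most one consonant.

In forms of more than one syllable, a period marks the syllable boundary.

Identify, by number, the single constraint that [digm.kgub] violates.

[digm.kgub]: syllable 1 coda /gm/ has 2 consonants (> 1).
This is a violation of constraint 5: "A coda contains at most one consonant."
The remaining constraints (1, 2, 3, 4) are satisfied.

5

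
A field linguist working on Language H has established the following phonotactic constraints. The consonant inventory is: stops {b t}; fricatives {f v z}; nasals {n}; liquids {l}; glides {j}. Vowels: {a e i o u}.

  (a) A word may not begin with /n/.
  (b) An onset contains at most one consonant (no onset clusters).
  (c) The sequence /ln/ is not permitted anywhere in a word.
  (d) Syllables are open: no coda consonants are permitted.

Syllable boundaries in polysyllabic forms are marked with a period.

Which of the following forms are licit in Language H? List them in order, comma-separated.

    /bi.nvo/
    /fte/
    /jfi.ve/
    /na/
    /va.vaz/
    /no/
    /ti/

/ti/

/bi.nvo/ — violates constraint (b): syllable 2 onset /nv/ has 2 consonants (> 1) → illicit
/fte/ — violates constraint (b): syllable 1 onset /ft/ has 2 consonants (> 1) → illicit
/jfi.ve/ — violates constraint (b): syllable 1 onset /jf/ has 2 consonants (> 1) → illicit
/na/ — violates constraint (a): word begins with /n/ → illicit
/va.vaz/ — violates constraint (d): syllable 2 coda /z/ has 1 consonant (> 0) → illicit
/no/ — violates constraint (a): word begins with /n/ → illicit
/ti/ — σ1 onset /t/, coda /∅/ ok → licit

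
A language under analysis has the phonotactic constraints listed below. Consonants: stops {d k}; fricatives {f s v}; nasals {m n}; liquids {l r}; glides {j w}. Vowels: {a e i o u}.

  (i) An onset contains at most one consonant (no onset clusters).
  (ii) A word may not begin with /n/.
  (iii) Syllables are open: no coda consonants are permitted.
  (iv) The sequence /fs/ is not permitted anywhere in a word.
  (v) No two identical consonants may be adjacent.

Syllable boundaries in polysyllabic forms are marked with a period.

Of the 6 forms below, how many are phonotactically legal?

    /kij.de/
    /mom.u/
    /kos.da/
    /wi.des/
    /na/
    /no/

0

/kij.de/ — violates constraint (iii): syllable 1 coda /j/ has 1 consonant (> 0) → phonotactically illegal
/mom.u/ — violates constraint (iii): syllable 1 coda /m/ has 1 consonant (> 0) → phonotactically illegal
/kos.da/ — violates constraint (iii): syllable 1 coda /s/ has 1 consonant (> 0) → phonotactically illegal
/wi.des/ — violates constraint (iii): syllable 2 coda /s/ has 1 consonant (> 0) → phonotactically illegal
/na/ — violates constraint (ii): word begins with /n/ → phonotactically illegal
/no/ — violates constraint (ii): word begins with /n/ → phonotactically illegal
No form is phonotactically legal → 0.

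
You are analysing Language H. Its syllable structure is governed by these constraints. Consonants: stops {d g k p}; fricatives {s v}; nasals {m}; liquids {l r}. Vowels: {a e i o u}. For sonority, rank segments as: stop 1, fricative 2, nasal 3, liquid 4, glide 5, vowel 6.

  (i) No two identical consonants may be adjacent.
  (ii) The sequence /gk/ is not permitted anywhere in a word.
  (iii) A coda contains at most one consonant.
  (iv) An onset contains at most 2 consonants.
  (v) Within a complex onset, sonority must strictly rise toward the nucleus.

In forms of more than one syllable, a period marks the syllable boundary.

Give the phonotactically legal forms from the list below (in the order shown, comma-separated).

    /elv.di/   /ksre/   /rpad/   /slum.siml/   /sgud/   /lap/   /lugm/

/elv.di/ — violates constraint (iii): syllable 1 coda /lv/ has 2 consonants (> 1) → phonotactically illegal
/ksre/ — violates constraint (iv): syllable 1 onset /ksr/ has 3 consonants (> 2) → phonotactically illegal
/rpad/ — violates constraint (v): syllable 1 onset /rp/: /r/ (liquid, 4) → /p/ (stop, 1) does not rise → phonotactically illegal
/slum.siml/ — violates constraint (iii): syllable 2 coda /ml/ has 2 consonants (> 1) → phonotactically illegal
/sgud/ — violates constraint (v): syllable 1 onset /sg/: /s/ (fricative, 2) → /g/ (stop, 1) does not rise → phonotactically illegal
/lap/ — σ1 onset /l/, coda /p/ ok → phonotactically legal
/lugm/ — violates constraint (iii): syllable 1 coda /gm/ has 2 consonants (> 1) → phonotactically illegal

/lap/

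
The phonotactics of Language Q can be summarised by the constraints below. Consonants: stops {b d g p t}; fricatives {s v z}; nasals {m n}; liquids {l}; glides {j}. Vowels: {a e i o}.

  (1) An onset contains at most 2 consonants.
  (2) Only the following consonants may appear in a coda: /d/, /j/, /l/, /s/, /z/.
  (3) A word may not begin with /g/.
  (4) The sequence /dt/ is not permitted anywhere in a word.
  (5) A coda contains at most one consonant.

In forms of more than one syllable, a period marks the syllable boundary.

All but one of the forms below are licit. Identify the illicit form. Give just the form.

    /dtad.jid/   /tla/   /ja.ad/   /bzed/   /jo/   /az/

/dtad.jid/

/dtad.jid/ — violates constraint 4: contains banned sequence /dt/ → illicit
/tla/ — σ1 onset /tl/ (2C), coda /∅/ ok → licit
/ja.ad/ — σ1 onset /j/, coda /∅/ ok; σ2 onset /∅/, coda /d/ ok → licit
/bzed/ — σ1 onset /bz/ (2C), coda /d/ ok → licit
/jo/ — σ1 onset /j/, coda /∅/ ok → licit
/az/ — σ1 onset /∅/, coda /z/ ok → licit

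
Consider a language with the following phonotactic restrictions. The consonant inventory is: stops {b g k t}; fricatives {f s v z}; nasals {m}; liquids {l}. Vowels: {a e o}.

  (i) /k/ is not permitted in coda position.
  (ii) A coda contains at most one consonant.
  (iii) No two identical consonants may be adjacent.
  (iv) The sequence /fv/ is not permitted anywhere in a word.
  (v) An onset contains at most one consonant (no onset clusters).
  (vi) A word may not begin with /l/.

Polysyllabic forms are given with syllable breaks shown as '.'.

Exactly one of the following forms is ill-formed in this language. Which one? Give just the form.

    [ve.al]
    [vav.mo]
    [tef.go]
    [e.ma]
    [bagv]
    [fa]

[ve.al] — σ1 onset /v/, coda /∅/ ok; σ2 onset /∅/, coda /l/ ok → well-formed
[vav.mo] — σ1 onset /v/, coda /v/ ok; σ2 onset /m/, coda /∅/ ok → well-formed
[tef.go] — σ1 onset /t/, coda /f/ ok; σ2 onset /g/, coda /∅/ ok → well-formed
[e.ma] — σ1 onset /∅/, coda /∅/ ok; σ2 onset /m/, coda /∅/ ok → well-formed
[bagv] — violates constraint (ii): syllable 1 coda /gv/ has 2 consonants (> 1) → ill-formed
[fa] — σ1 onset /f/, coda /∅/ ok → well-formed

[bagv]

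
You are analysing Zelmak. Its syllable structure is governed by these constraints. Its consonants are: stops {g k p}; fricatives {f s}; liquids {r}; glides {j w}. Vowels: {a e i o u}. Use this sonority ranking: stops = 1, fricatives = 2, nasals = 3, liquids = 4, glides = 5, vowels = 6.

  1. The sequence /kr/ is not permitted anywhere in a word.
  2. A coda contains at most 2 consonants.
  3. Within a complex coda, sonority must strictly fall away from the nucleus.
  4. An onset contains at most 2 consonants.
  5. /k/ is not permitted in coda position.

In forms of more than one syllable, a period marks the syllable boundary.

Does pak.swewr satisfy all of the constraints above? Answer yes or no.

no

pak.swewr — violates constraint 5: syllable 1 coda contains /k/ → not permitted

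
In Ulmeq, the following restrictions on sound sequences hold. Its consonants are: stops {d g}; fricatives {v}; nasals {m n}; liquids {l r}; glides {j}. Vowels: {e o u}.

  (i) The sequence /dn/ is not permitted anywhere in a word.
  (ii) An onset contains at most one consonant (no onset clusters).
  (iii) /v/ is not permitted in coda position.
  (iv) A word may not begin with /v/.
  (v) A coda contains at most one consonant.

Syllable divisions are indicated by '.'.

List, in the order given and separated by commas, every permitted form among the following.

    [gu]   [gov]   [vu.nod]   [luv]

[gu]

[gu] — σ1 onset /g/, coda /∅/ ok → permitted
[gov] — violates constraint (iii): syllable 1 coda contains /v/ → not permitted
[vu.nod] — violates constraint (iv): word begins with /v/ → not permitted
[luv] — violates constraint (iii): syllable 1 coda contains /v/ → not permitted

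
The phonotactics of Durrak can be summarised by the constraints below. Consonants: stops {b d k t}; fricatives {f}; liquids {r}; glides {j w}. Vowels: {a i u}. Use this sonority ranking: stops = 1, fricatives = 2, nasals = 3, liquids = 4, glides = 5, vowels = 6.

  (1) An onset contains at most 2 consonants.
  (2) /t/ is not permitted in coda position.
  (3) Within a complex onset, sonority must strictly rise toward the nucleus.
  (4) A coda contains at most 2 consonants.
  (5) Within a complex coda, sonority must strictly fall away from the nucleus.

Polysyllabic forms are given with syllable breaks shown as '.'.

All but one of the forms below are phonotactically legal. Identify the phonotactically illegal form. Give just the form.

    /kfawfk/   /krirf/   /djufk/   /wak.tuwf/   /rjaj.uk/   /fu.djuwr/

/kfawfk/ — violates constraint 4: syllable 1 coda /wfk/ has 3 consonants (> 2) → phonotactically illegal
/krirf/ — σ1 onset /kr/ (1→4 rises), coda /rf/ (4→2 falls) ok → phonotactically legal
/djufk/ — σ1 onset /dj/ (1→5 rises), coda /fk/ (2→1 falls) ok → phonotactically legal
/wak.tuwf/ — σ1 onset /w/, coda /k/ ok; σ2 onset /t/, coda /wf/ (5→2 falls) ok → phonotactically legal
/rjaj.uk/ — σ1 onset /rj/ (4→5 rises), coda /j/ ok; σ2 onset /∅/, coda /k/ ok → phonotactically legal
/fu.djuwr/ — σ1 onset /f/, coda /∅/ ok; σ2 onset /dj/ (1→5 rises), coda /wr/ (5→4 falls) ok → phonotactically legal

/kfawfk/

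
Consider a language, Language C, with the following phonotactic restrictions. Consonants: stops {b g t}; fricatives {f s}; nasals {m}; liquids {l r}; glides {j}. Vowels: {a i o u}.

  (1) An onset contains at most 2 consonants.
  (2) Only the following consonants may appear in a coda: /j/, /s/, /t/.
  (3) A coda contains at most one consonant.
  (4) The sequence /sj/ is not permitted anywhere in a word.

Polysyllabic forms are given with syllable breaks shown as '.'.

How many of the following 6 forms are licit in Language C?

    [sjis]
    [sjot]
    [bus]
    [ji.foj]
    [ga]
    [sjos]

[sjis] — violates constraint 4: contains banned sequence /sj/ → illicit
[sjot] — violates constraint 4: contains banned sequence /sj/ → illicit
[bus] — σ1 onset /b/, coda /s/ ok → licit
[ji.foj] — σ1 onset /j/, coda /∅/ ok; σ2 onset /f/, coda /j/ ok → licit
[ga] — σ1 onset /g/, coda /∅/ ok → licit
[sjos] — violates constraint 4: contains banned sequence /sj/ → illicit
Licit: [bus], [ji.foj], [ga] → 3.

3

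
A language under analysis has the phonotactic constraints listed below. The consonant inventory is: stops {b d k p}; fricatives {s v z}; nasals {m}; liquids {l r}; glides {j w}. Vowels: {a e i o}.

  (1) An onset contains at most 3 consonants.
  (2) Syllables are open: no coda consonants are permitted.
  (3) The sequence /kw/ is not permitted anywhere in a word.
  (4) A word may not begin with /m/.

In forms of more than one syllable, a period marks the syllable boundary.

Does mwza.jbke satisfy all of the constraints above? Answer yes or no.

no

mwza.jbke — violates constraint 4: word begins with /m/ → not permitted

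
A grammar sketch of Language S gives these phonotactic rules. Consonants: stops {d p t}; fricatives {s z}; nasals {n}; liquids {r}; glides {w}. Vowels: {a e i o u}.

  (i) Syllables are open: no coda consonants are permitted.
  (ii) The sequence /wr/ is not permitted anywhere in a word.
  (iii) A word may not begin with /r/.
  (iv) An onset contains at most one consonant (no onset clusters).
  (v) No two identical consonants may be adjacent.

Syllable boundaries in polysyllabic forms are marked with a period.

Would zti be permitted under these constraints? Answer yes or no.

no

zti — violates constraint (iv): syllable 1 onset /zt/ has 2 consonants (> 1) → not permitted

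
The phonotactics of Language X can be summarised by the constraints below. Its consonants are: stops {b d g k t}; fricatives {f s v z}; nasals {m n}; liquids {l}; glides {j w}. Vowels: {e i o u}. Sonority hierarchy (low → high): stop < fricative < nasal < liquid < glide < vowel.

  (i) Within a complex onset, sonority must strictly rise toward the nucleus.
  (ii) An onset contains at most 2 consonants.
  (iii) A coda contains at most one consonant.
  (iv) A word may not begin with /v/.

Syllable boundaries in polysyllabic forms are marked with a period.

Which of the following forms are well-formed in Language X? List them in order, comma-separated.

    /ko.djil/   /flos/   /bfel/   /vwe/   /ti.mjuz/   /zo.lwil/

/ko.djil/ — σ1 onset /k/, coda /∅/ ok; σ2 onset /dj/ (1→5 rises), coda /l/ ok → well-formed
/flos/ — σ1 onset /fl/ (2→4 rises), coda /s/ ok → well-formed
/bfel/ — σ1 onset /bf/ (1→2 rises), coda /l/ ok → well-formed
/vwe/ — violates constraint (iv): word begins with /v/ → ill-formed
/ti.mjuz/ — σ1 onset /t/, coda /∅/ ok; σ2 onset /mj/ (3→5 rises), coda /z/ ok → well-formed
/zo.lwil/ — σ1 onset /z/, coda /∅/ ok; σ2 onset /lw/ (4→5 rises), coda /l/ ok → well-formed

/ko.djil/, /flos/, /bfel/, /ti.mjuz/, /zo.lwil/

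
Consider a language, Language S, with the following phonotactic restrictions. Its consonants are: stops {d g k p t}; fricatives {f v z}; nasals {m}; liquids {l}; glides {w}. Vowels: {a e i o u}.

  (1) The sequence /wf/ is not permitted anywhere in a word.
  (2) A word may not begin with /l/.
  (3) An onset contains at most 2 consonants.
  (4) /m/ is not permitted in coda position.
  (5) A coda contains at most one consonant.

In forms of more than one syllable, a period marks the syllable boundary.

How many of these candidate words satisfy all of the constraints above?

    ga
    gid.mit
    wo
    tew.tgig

4

ga — σ1 onset /g/, coda /∅/ ok → licit
gid.mit — σ1 onset /g/, coda /d/ ok; σ2 onset /m/, coda /t/ ok → licit
wo — σ1 onset /w/, coda /∅/ ok → licit
tew.tgig — σ1 onset /t/, coda /w/ ok; σ2 onset /tg/ (2C), coda /g/ ok → licit
Licit: ga, gid.mit, wo, tew.tgig → 4.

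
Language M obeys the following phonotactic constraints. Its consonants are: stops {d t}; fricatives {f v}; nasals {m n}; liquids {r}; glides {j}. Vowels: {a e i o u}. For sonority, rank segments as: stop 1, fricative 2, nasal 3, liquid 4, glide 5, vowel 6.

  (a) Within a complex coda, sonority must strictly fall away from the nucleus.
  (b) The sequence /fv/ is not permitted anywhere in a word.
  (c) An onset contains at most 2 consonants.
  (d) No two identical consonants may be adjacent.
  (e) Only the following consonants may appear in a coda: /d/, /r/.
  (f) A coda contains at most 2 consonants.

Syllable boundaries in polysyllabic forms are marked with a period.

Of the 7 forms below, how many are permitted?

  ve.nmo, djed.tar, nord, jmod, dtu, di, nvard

ve.nmo — σ1 onset /v/, coda /∅/ ok; σ2 onset /nm/ (2C), coda /∅/ ok → permitted
djed.tar — σ1 onset /dj/ (2C), coda /d/ ok; σ2 onset /t/, coda /r/ ok → permitted
nord — σ1 onset /n/, coda /rd/ (4→1 falls) ok → permitted
jmod — σ1 onset /jm/ (2C), coda /d/ ok → permitted
dtu — σ1 onset /dt/ (2C), coda /∅/ ok → permitted
di — σ1 onset /d/, coda /∅/ ok → permitted
nvard — σ1 onset /nv/ (2C), coda /rd/ (4→1 falls) ok → permitted
Permitted: ve.nmo, djed.tar, nord, jmod, dtu, di, nvard → 7.

7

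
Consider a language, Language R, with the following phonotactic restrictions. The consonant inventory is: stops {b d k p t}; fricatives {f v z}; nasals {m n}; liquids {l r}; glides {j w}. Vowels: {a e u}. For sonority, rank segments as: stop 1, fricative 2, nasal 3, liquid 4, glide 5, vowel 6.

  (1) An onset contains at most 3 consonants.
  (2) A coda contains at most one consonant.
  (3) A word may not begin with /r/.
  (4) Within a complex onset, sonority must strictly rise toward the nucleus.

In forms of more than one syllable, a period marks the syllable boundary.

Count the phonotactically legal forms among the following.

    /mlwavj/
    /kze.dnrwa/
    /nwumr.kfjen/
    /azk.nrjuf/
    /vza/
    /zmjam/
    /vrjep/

/mlwavj/ — violates constraint 2: syllable 1 coda /vj/ has 2 consonants (> 1) → phonotactically illegal
/kze.dnrwa/ — violates constraint 1: syllable 2 onset /dnrw/ has 4 consonants (> 3) → phonotactically illegal
/nwumr.kfjen/ — violates constraint 2: syllable 1 coda /mr/ has 2 consonants (> 1) → phonotactically illegal
/azk.nrjuf/ — violates constraint 2: syllable 1 coda /zk/ has 2 consonants (> 1) → phonotactically illegal
/vza/ — violates constraint 4: syllable 1 onset /vz/: /v/ (fricative, 2) → /z/ (fricative, 2) does not rise → phonotactically illegal
/zmjam/ — σ1 onset /zmj/ (2→3→5 rises), coda /m/ ok → phonotactically legal
/vrjep/ — σ1 onset /vrj/ (2→4→5 rises), coda /p/ ok → phonotactically legal
Phonotactically legal: /zmjam/, /vrjep/ → 2.

2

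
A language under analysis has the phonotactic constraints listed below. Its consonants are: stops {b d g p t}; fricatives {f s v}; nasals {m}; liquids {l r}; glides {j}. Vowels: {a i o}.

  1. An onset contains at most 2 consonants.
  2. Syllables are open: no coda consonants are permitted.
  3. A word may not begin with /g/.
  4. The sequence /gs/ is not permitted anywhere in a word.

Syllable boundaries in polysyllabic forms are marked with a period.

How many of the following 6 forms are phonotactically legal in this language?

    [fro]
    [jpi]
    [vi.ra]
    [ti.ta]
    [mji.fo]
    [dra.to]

6

[fro] — σ1 onset /fr/ (2C), coda /∅/ ok → phonotactically legal
[jpi] — σ1 onset /jp/ (2C), coda /∅/ ok → phonotactically legal
[vi.ra] — σ1 onset /v/, coda /∅/ ok; σ2 onset /r/, coda /∅/ ok → phonotactically legal
[ti.ta] — σ1 onset /t/, coda /∅/ ok; σ2 onset /t/, coda /∅/ ok → phonotactically legal
[mji.fo] — σ1 onset /mj/ (2C), coda /∅/ ok; σ2 onset /f/, coda /∅/ ok → phonotactically legal
[dra.to] — σ1 onset /dr/ (2C), coda /∅/ ok; σ2 onset /t/, coda /∅/ ok → phonotactically legal
Phonotactically legal: [fro], [jpi], [vi.ra], [ti.ta], [mji.fo], [dra.to] → 6.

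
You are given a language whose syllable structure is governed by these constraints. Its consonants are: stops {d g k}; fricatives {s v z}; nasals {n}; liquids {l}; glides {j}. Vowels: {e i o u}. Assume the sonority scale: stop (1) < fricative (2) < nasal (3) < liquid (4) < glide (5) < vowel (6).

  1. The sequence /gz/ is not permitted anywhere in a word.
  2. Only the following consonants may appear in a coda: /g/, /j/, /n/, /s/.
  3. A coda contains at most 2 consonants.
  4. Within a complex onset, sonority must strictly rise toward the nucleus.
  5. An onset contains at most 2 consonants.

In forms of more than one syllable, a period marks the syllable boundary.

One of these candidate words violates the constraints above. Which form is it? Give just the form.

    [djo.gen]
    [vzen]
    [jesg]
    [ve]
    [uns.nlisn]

[vzen]

[djo.gen] — σ1 onset /dj/ (1→5 rises), coda /∅/ ok; σ2 onset /g/, coda /n/ ok → permitted
[vzen] — violates constraint 4: syllable 1 onset /vz/: /v/ (fricative, 2) → /z/ (fricative, 2) does not rise → not permitted
[jesg] — σ1 onset /j/, coda /sg/ (2C) ok → permitted
[ve] — σ1 onset /v/, coda /∅/ ok → permitted
[uns.nlisn] — σ1 onset /∅/, coda /ns/ (2C) ok; σ2 onset /nl/ (3→4 rises), coda /sn/ (2C) ok → permitted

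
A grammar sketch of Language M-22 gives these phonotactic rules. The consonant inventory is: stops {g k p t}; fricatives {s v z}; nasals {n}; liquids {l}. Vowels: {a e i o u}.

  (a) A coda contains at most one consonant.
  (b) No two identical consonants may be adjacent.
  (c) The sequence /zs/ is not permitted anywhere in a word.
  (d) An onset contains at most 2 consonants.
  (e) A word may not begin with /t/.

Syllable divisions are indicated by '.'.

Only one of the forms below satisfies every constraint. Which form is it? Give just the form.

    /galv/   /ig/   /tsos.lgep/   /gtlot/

/ig/

/galv/ — violates constraint (a): syllable 1 coda /lv/ has 2 consonants (> 1) → illicit
/ig/ — σ1 onset /∅/, coda /g/ ok → licit
/tsos.lgep/ — violates constraint (e): word begins with /t/ → illicit
/gtlot/ — violates constraint (d): syllable 1 onset /gtl/ has 3 consonants (> 2) → illicit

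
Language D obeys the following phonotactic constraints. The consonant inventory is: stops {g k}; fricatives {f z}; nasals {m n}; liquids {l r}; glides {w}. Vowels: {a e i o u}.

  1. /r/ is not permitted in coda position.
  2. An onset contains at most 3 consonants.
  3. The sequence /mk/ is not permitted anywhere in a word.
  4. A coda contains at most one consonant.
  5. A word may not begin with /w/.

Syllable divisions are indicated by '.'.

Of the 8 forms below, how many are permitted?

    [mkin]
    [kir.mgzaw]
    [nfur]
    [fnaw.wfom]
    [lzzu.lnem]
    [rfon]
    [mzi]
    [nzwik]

[mkin] — violates constraint 3: contains banned sequence /mk/ → not permitted
[kir.mgzaw] — violates constraint 1: syllable 1 coda contains /r/ → not permitted
[nfur] — violates constraint 1: syllable 1 coda contains /r/ → not permitted
[fnaw.wfom] — σ1 onset /fn/ (2C), coda /w/ ok; σ2 onset /wf/ (2C), coda /m/ ok → permitted
[lzzu.lnem] — σ1 onset /lzz/ (3C), coda /∅/ ok; σ2 onset /ln/ (2C), coda /m/ ok → permitted
[rfon] — σ1 onset /rf/ (2C), coda /n/ ok → permitted
[mzi] — σ1 onset /mz/ (2C), coda /∅/ ok → permitted
[nzwik] — σ1 onset /nzw/ (3C), coda /k/ ok → permitted
Permitted: [fnaw.wfom], [lzzu.lnem], [rfon], [mzi], [nzwik] → 5.

5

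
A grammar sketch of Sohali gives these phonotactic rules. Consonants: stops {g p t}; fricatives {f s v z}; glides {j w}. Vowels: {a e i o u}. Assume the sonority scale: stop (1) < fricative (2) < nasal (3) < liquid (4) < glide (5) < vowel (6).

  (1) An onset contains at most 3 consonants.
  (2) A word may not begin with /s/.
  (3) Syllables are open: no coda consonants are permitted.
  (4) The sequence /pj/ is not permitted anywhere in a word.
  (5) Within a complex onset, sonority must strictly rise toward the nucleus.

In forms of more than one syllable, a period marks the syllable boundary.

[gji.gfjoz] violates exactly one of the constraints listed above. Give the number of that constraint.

3

[gji.gfjoz]: syllable 2 coda /z/ has 1 consonant (> 0).
This is a violation of constraint 3: "Syllables are open: no coda consonants are permitted."
The remaining constraints (1, 2, 4, 5) are satisfied.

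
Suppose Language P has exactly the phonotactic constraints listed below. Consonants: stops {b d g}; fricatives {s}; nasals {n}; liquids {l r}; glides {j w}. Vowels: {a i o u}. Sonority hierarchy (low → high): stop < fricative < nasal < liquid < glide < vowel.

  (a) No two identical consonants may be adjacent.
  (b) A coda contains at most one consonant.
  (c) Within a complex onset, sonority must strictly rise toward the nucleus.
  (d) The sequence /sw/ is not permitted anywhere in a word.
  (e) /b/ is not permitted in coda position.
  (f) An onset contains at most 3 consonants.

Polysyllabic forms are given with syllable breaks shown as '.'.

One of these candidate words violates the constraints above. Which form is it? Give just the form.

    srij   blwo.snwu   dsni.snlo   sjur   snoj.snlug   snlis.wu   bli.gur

srij — σ1 onset /sr/ (2→4 rises), coda /j/ ok → well-formed
blwo.snwu — σ1 onset /blw/ (1→4→5 rises), coda /∅/ ok; σ2 onset /snw/ (2→3→5 rises), coda /∅/ ok → well-formed
dsni.snlo — σ1 onset /dsn/ (1→2→3 rises), coda /∅/ ok; σ2 onset /snl/ (2→3→4 rises), coda /∅/ ok → well-formed
sjur — σ1 onset /sj/ (2→5 rises), coda /r/ ok → well-formed
snoj.snlug — σ1 onset /sn/ (2→3 rises), coda /j/ ok; σ2 onset /snl/ (2→3→4 rises), coda /g/ ok → well-formed
snlis.wu — violates constraint (d): contains banned sequence /sw/ → ill-formed
bli.gur — σ1 onset /bl/ (1→4 rises), coda /∅/ ok; σ2 onset /g/, coda /r/ ok → well-formed

snlis.wu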